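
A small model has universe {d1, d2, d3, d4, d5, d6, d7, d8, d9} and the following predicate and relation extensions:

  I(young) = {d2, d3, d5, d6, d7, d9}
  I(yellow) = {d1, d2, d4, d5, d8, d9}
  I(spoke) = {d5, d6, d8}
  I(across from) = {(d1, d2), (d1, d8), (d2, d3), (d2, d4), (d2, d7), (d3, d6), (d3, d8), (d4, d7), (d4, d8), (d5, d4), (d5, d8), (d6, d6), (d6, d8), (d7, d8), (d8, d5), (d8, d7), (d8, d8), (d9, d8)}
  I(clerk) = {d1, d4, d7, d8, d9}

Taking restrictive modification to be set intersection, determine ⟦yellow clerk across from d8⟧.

{d1, d4, d8, d9}

⟦across from d8⟧ = {x : ⟨x, d8⟩ ∈ ⟦across from⟧} = {d1, d3, d4, d5, d6, d7, d8, d9}
⟦clerk⟧ = {d1, d4, d7, d8, d9}
… ∩ ⟦across from d8⟧ = {d1, d4, d7, d8, d9} ∩ {d1, d3, d4, d5, d6, d7, d8, d9} = {d1, d4, d7, d8, d9}
… ∩ ⟦yellow⟧ = {d1, d4, d7, d8, d9} ∩ {d1, d2, d4, d5, d8, d9} = {d1, d4, d8, d9}
So ⟦yellow clerk across from d8⟧ = {d1, d4, d8, d9}.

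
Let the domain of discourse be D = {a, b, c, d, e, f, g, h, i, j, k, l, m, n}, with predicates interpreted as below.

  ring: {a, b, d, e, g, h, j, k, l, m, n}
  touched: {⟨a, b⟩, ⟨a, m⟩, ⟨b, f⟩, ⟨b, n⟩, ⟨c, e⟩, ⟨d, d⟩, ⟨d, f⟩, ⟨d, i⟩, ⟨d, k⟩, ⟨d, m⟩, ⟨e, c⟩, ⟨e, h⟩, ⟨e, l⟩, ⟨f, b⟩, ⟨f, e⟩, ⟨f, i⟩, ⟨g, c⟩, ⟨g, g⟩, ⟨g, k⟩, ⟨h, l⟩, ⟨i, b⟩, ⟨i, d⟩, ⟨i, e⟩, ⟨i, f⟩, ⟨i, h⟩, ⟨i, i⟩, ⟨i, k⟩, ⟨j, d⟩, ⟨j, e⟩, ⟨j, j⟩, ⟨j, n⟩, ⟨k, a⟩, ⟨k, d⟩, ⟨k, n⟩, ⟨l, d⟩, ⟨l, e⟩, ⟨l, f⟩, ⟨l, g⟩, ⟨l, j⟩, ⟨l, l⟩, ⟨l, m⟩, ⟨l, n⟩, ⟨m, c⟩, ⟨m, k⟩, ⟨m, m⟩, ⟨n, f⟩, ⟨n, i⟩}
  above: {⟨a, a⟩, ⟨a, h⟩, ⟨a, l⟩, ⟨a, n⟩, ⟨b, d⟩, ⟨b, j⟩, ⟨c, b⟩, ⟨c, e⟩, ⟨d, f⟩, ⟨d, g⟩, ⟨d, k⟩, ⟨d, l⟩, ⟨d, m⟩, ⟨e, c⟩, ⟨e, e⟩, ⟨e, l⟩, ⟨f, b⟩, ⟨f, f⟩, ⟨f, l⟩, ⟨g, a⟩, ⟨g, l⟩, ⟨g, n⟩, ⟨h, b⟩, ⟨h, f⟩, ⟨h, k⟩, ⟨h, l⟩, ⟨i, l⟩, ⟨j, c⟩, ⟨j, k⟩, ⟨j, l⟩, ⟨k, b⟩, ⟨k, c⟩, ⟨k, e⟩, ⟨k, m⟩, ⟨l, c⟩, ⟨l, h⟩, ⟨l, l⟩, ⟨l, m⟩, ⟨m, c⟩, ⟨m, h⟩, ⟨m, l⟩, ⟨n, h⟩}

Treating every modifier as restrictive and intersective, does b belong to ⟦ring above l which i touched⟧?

no

⟦above l⟧ = {x : ⟨x, l⟩ ∈ ⟦above⟧} = {a, d, e, f, g, h, i, j, l, m}
⟦which i touched⟧ = {x : ⟨i, x⟩ ∈ ⟦touched⟧} = {b, d, e, f, h, i, k}
⟦ring⟧ = {a, b, d, e, g, h, j, k, l, m, n}
… ∩ ⟦above l⟧ = {a, b, d, e, g, h, j, k, l, m, n} ∩ {a, d, e, f, g, h, i, j, l, m} = {a, d, e, g, h, j, l, m}
… ∩ ⟦which i touched⟧ = {a, d, e, g, h, j, l, m} ∩ {b, d, e, f, h, i, k} = {d, e, h}
⟦ring above l which i touched⟧ = {d, e, h}; b ∉ this set.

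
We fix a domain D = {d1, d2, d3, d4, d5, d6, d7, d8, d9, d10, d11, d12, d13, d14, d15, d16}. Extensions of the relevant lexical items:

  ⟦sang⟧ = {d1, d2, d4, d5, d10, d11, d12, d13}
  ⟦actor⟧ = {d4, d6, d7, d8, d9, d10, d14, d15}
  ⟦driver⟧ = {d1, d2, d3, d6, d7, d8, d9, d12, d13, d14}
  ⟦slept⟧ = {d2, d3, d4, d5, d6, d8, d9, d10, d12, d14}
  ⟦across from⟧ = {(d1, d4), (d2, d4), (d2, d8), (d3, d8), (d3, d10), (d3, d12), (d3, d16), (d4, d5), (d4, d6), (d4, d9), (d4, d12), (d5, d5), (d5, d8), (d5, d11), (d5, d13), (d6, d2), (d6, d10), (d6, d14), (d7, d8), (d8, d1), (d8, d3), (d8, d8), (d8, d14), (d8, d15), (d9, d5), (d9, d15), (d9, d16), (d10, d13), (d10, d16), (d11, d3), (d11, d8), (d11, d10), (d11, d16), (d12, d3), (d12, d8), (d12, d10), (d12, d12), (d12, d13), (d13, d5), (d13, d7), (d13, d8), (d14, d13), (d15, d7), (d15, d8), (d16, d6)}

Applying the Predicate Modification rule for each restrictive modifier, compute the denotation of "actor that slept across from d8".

⟦that slept⟧ = ⟦slept⟧ = {d2, d3, d4, d5, d6, d8, d9, d10, d12, d14}
⟦across from d8⟧ = {x : ⟨x, d8⟩ ∈ ⟦across from⟧} = {d2, d3, d5, d7, d8, d11, d12, d13, d15}
⟦actor⟧ = {d4, d6, d7, d8, d9, d10, d14, d15}
… ∩ ⟦that slept⟧ = {d4, d6, d7, d8, d9, d10, d14, d15} ∩ {d2, d3, d4, d5, d6, d8, d9, d10, d12, d14} = {d4, d6, d8, d9, d10, d14}
… ∩ ⟦across from d8⟧ = {d4, d6, d8, d9, d10, d14} ∩ {d2, d3, d5, d7, d8, d11, d12, d13, d15} = {d8}
So ⟦actor that slept across from d8⟧ = {d8}.

{d8}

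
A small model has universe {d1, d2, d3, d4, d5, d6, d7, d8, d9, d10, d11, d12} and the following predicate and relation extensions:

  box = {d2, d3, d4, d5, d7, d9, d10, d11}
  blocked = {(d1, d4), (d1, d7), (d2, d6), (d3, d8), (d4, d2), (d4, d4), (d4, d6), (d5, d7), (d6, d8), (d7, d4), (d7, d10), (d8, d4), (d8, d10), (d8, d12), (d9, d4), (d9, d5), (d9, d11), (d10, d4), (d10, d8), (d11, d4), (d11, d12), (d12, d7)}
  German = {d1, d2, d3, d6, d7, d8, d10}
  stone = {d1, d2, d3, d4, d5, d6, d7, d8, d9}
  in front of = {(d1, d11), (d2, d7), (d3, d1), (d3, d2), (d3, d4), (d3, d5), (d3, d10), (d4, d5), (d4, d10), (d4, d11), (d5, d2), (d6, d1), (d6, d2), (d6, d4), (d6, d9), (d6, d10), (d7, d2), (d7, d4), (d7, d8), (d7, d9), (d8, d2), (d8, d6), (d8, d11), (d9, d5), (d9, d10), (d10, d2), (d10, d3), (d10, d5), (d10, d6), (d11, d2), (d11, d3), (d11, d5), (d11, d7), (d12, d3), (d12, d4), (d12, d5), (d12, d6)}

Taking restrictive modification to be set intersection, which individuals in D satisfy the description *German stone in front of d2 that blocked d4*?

{d7, d8}

⟦in front of d2⟧ = {x : ⟨x, d2⟩ ∈ ⟦in front of⟧} = {d3, d5, d6, d7, d8, d10, d11}
⟦that blocked d4⟧ = {x : ⟨x, d4⟩ ∈ ⟦blocked⟧} = {d1, d4, d7, d8, d9, d10, d11}
⟦stone⟧ = {d1, d2, d3, d4, d5, d6, d7, d8, d9}
… ∩ ⟦in front of d2⟧ = {d1, d2, d3, d4, d5, d6, d7, d8, d9} ∩ {d3, d5, d6, d7, d8, d10, d11} = {d3, d5, d6, d7, d8}
… ∩ ⟦that blocked d4⟧ = {d3, d5, d6, d7, d8} ∩ {d1, d4, d7, d8, d9, d10, d11} = {d7, d8}
… ∩ ⟦German⟧ = {d7, d8} ∩ {d1, d2, d3, d6, d7, d8, d10} = {d7, d8}
So ⟦German stone in front of d2 that blocked d4⟧ = {d7, d8}.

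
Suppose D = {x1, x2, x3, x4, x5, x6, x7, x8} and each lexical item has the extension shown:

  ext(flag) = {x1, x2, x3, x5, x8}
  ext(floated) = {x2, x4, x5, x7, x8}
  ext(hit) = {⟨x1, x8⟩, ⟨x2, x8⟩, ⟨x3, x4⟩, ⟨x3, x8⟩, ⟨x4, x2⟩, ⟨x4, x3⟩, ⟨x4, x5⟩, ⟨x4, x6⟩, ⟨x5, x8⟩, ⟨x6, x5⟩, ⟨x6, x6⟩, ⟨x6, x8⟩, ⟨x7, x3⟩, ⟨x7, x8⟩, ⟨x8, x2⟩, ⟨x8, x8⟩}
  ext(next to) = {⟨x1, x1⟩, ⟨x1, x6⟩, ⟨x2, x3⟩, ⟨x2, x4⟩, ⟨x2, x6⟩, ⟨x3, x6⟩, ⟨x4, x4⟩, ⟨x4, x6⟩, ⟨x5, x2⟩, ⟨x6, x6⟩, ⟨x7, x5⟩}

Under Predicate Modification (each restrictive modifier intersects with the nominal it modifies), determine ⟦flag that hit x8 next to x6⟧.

⟦that hit x8⟧ = {x : ⟨x, x8⟩ ∈ ⟦hit⟧} = {x1, x2, x3, x5, x6, x7, x8}
⟦next to x6⟧ = {x : ⟨x, x6⟩ ∈ ⟦next to⟧} = {x1, x2, x3, x4, x6}
⟦flag⟧ = {x1, x2, x3, x5, x8}
… ∩ ⟦that hit x8⟧ = {x1, x2, x3, x5, x8} ∩ {x1, x2, x3, x5, x6, x7, x8} = {x1, x2, x3, x5, x8}
… ∩ ⟦next to x6⟧ = {x1, x2, x3, x5, x8} ∩ {x1, x2, x3, x4, x6} = {x1, x2, x3}
So ⟦flag that hit x8 next to x6⟧ = {x1, x2, x3}.

{x1, x2, x3}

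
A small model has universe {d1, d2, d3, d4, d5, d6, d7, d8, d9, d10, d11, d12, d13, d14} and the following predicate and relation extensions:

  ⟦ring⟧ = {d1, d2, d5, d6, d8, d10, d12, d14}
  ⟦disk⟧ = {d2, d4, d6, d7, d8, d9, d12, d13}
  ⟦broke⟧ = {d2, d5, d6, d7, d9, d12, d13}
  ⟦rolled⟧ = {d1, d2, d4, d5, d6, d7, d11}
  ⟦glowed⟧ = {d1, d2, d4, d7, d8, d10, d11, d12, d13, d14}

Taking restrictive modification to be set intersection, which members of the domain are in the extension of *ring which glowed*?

⟦which glowed⟧ = ⟦glowed⟧ = {d1, d2, d4, d7, d8, d10, d11, d12, d13, d14}
⟦ring⟧ = {d1, d2, d5, d6, d8, d10, d12, d14}
… ∩ ⟦which glowed⟧ = {d1, d2, d5, d6, d8, d10, d12, d14} ∩ {d1, d2, d4, d7, d8, d10, d11, d12, d13, d14} = {d1, d2, d8, d10, d12, d14}
So ⟦ring which glowed⟧ = {d1, d2, d8, d10, d12, d14}.

{d1, d2, d8, d10, d12, d14}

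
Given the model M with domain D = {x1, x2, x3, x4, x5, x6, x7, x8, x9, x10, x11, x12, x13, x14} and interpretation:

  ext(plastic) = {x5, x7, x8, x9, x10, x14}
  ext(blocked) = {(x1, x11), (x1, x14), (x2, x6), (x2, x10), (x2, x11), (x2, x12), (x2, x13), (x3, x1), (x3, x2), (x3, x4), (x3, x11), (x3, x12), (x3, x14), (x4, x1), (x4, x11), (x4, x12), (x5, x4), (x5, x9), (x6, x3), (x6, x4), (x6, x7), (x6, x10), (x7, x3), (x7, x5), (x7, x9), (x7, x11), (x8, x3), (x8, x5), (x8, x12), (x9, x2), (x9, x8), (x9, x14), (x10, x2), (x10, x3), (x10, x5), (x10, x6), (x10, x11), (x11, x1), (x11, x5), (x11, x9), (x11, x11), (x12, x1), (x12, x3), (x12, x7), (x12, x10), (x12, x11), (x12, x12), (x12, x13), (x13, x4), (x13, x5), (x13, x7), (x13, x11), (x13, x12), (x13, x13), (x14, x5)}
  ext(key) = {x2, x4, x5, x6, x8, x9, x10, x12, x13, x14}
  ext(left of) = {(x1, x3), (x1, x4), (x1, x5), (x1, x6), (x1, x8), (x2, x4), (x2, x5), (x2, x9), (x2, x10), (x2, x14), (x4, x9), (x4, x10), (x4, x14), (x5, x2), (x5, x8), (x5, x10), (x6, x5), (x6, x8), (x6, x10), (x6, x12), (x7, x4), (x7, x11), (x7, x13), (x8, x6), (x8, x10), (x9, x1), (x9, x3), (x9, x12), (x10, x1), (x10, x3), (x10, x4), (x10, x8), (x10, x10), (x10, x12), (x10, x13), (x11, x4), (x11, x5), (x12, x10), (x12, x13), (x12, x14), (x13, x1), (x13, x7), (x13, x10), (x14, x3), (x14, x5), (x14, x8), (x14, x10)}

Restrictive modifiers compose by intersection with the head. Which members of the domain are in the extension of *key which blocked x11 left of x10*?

⟦which blocked x11⟧ = {x : ⟨x, x11⟩ ∈ ⟦blocked⟧} = {x1, x2, x3, x4, x7, x10, x11, x12, x13}
⟦left of x10⟧ = {x : ⟨x, x10⟩ ∈ ⟦left of⟧} = {x2, x4, x5, x6, x8, x10, x12, x13, x14}
⟦key⟧ = {x2, x4, x5, x6, x8, x9, x10, x12, x13, x14}
… ∩ ⟦which blocked x11⟧ = {x2, x4, x5, x6, x8, x9, x10, x12, x13, x14} ∩ {x1, x2, x3, x4, x7, x10, x11, x12, x13} = {x2, x4, x10, x12, x13}
… ∩ ⟦left of x10⟧ = {x2, x4, x10, x12, x13} ∩ {x2, x4, x5, x6, x8, x10, x12, x13, x14} = {x2, x4, x10, x12, x13}
So ⟦key which blocked x11 left of x10⟧ = {x2, x4, x10, x12, x13}.

{x2, x4, x10, x12, x13}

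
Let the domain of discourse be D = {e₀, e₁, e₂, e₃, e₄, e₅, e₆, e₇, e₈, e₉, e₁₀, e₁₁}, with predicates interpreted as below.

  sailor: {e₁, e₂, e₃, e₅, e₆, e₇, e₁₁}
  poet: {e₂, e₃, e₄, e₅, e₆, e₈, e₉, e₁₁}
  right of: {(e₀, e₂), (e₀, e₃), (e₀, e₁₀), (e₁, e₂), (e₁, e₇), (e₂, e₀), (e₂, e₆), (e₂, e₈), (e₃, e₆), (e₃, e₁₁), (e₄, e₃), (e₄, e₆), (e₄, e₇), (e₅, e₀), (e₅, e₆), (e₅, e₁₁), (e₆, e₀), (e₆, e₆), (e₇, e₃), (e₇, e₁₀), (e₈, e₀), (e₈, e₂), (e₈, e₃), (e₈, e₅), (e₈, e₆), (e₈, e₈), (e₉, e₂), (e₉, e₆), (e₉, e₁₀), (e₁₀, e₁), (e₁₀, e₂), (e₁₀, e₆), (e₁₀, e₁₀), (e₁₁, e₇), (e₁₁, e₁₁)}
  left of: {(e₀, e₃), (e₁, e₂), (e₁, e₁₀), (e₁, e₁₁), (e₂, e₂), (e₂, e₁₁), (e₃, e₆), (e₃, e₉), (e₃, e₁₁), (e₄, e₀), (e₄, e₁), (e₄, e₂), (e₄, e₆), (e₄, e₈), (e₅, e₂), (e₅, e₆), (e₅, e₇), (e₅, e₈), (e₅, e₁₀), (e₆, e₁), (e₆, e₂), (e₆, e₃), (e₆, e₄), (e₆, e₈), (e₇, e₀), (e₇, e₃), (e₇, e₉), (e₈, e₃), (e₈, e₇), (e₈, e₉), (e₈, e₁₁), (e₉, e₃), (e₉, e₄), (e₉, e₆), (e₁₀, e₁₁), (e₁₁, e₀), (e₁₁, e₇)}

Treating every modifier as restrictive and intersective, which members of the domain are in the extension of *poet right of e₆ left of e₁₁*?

{e₂, e₃, e₈}

⟦right of e₆⟧ = {x : ⟨x, e₆⟩ ∈ ⟦right of⟧} = {e₂, e₃, e₄, e₅, e₆, e₈, e₉, e₁₀}
⟦left of e₁₁⟧ = {x : ⟨x, e₁₁⟩ ∈ ⟦left of⟧} = {e₁, e₂, e₃, e₈, e₁₀}
⟦poet⟧ = {e₂, e₃, e₄, e₅, e₆, e₈, e₉, e₁₁}
… ∩ ⟦right of e₆⟧ = {e₂, e₃, e₄, e₅, e₆, e₈, e₉, e₁₁} ∩ {e₂, e₃, e₄, e₅, e₆, e₈, e₉, e₁₀} = {e₂, e₃, e₄, e₅, e₆, e₈, e₉}
… ∩ ⟦left of e₁₁⟧ = {e₂, e₃, e₄, e₅, e₆, e₈, e₉} ∩ {e₁, e₂, e₃, e₈, e₁₀} = {e₂, e₃, e₈}
So ⟦poet right of e₆ left of e₁₁⟧ = {e₂, e₃, e₈}.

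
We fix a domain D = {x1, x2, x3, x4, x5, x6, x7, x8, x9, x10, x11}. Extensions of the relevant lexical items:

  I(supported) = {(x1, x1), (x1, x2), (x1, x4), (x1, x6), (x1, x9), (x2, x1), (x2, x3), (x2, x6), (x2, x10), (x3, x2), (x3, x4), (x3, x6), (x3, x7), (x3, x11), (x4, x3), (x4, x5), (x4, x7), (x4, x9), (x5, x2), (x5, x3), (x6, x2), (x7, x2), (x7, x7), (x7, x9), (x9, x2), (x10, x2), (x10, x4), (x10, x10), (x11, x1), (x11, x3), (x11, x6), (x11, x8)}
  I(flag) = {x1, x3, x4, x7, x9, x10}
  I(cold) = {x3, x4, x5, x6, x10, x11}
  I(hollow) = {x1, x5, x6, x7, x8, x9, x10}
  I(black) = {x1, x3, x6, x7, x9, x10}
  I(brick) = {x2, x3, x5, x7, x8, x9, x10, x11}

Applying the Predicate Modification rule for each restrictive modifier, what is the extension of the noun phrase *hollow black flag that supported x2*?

⟦that supported x2⟧ = {x : ⟨x, x2⟩ ∈ ⟦supported⟧} = {x1, x3, x5, x6, x7, x9, x10}
⟦flag⟧ = {x1, x3, x4, x7, x9, x10}
… ∩ ⟦that supported x2⟧ = {x1, x3, x4, x7, x9, x10} ∩ {x1, x3, x5, x6, x7, x9, x10} = {x1, x3, x7, x9, x10}
… ∩ ⟦hollow⟧ = {x1, x3, x7, x9, x10} ∩ {x1, x5, x6, x7, x8, x9, x10} = {x1, x7, x9, x10}
… ∩ ⟦black⟧ = {x1, x7, x9, x10} ∩ {x1, x3, x6, x7, x9, x10} = {x1, x7, x9, x10}
So ⟦hollow black flag that supported x2⟧ = {x1, x7, x9, x10}.

{x1, x7, x9, x10}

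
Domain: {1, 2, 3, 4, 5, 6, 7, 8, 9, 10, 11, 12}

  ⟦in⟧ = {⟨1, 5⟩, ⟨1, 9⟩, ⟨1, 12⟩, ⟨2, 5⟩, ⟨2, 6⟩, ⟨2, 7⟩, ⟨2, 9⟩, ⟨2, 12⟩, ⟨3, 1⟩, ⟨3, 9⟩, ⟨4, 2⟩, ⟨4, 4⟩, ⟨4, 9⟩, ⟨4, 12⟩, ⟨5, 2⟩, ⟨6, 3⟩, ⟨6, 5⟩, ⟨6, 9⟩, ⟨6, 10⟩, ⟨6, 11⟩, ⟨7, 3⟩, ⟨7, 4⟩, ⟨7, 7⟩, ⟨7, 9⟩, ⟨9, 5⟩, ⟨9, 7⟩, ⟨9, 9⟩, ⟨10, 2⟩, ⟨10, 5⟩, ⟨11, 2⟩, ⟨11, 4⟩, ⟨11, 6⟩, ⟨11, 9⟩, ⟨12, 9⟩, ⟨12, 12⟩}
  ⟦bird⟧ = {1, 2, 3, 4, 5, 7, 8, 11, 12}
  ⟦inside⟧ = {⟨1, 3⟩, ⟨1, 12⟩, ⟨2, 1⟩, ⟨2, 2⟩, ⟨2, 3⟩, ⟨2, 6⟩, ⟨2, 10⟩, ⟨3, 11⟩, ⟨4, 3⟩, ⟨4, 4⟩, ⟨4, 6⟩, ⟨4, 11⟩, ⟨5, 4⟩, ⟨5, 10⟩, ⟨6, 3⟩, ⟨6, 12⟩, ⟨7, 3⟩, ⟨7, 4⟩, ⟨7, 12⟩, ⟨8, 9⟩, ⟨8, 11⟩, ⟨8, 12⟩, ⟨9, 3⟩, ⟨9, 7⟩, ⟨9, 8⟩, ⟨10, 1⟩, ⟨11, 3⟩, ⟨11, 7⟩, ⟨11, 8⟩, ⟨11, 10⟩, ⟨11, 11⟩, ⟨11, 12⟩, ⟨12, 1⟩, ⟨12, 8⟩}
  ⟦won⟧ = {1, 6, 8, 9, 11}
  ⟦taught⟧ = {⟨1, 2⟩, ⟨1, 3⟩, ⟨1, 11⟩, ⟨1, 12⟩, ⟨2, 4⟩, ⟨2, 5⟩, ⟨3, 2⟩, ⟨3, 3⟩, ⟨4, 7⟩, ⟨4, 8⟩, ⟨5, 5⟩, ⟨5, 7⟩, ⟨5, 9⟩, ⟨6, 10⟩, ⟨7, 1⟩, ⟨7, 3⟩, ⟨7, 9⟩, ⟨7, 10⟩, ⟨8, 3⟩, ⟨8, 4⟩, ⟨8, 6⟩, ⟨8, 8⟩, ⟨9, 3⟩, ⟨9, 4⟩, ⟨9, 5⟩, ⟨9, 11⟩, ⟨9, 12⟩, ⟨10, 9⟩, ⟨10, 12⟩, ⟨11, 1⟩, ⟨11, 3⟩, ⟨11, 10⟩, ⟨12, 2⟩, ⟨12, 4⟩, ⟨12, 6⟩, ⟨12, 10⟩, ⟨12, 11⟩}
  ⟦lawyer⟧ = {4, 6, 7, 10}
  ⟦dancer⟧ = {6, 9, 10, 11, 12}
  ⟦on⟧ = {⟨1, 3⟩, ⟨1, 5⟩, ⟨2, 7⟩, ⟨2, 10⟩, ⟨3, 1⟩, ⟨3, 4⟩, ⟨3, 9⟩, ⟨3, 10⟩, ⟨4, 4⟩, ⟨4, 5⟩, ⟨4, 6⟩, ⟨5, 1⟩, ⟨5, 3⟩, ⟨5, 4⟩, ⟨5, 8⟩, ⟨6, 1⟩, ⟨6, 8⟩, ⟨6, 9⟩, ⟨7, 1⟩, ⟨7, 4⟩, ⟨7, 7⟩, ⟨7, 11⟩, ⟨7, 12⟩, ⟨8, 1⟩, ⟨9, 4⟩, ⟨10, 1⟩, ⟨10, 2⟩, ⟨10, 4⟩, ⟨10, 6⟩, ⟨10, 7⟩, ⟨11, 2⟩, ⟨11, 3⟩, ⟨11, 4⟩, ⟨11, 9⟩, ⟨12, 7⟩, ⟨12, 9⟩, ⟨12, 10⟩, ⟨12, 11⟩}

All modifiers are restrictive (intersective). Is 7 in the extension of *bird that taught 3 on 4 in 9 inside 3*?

⟦that taught 3⟧ = {x : ⟨x, 3⟩ ∈ ⟦taught⟧} = {1, 3, 7, 8, 9, 11}
⟦on 4⟧ = {x : ⟨x, 4⟩ ∈ ⟦on⟧} = {3, 4, 5, 7, 9, 10, 11}
⟦in 9⟧ = {x : ⟨x, 9⟩ ∈ ⟦in⟧} = {1, 2, 3, 4, 6, 7, 9, 11, 12}
⟦inside 3⟧ = {x : ⟨x, 3⟩ ∈ ⟦inside⟧} = {1, 2, 4, 6, 7, 9, 11}
⟦bird⟧ = {1, 2, 3, 4, 5, 7, 8, 11, 12}
… ∩ ⟦that taught 3⟧ = {1, 2, 3, 4, 5, 7, 8, 11, 12} ∩ {1, 3, 7, 8, 9, 11} = {1, 3, 7, 8, 11}
… ∩ ⟦on 4⟧ = {1, 3, 7, 8, 11} ∩ {3, 4, 5, 7, 9, 10, 11} = {3, 7, 11}
… ∩ ⟦in 9⟧ = {3, 7, 11} ∩ {1, 2, 3, 4, 6, 7, 9, 11, 12} = {3, 7, 11}
… ∩ ⟦inside 3⟧ = {3, 7, 11} ∩ {1, 2, 4, 6, 7, 9, 11} = {7, 11}
⟦bird that taught 3 on 4 in 9 inside 3⟧ = {7, 11}; 7 ∈ this set.

yes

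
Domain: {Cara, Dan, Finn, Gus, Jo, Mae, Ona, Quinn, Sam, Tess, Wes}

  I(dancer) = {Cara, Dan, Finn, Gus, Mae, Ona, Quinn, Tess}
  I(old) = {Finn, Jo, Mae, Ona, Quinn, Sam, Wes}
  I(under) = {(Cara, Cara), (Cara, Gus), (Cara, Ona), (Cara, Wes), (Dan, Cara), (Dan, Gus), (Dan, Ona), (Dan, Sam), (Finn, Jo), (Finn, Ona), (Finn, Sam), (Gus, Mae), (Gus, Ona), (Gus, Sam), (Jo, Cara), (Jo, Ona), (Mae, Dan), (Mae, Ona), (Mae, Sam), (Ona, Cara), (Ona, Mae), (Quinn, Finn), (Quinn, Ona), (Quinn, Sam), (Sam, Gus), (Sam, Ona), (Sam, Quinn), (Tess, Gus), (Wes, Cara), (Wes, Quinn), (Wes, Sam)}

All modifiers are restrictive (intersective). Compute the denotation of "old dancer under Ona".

{Finn, Mae, Quinn}

⟦under Ona⟧ = {x : ⟨x, Ona⟩ ∈ ⟦under⟧} = {Cara, Dan, Finn, Gus, Jo, Mae, Quinn, Sam}
⟦dancer⟧ = {Cara, Dan, Finn, Gus, Mae, Ona, Quinn, Tess}
… ∩ ⟦under Ona⟧ = {Cara, Dan, Finn, Gus, Mae, Ona, Quinn, Tess} ∩ {Cara, Dan, Finn, Gus, Jo, Mae, Quinn, Sam} = {Cara, Dan, Finn, Gus, Mae, Quinn}
… ∩ ⟦old⟧ = {Cara, Dan, Finn, Gus, Mae, Quinn} ∩ {Finn, Jo, Mae, Ona, Quinn, Sam, Wes} = {Finn, Mae, Quinn}
So ⟦old dancer under Ona⟧ = {Finn, Mae, Quinn}.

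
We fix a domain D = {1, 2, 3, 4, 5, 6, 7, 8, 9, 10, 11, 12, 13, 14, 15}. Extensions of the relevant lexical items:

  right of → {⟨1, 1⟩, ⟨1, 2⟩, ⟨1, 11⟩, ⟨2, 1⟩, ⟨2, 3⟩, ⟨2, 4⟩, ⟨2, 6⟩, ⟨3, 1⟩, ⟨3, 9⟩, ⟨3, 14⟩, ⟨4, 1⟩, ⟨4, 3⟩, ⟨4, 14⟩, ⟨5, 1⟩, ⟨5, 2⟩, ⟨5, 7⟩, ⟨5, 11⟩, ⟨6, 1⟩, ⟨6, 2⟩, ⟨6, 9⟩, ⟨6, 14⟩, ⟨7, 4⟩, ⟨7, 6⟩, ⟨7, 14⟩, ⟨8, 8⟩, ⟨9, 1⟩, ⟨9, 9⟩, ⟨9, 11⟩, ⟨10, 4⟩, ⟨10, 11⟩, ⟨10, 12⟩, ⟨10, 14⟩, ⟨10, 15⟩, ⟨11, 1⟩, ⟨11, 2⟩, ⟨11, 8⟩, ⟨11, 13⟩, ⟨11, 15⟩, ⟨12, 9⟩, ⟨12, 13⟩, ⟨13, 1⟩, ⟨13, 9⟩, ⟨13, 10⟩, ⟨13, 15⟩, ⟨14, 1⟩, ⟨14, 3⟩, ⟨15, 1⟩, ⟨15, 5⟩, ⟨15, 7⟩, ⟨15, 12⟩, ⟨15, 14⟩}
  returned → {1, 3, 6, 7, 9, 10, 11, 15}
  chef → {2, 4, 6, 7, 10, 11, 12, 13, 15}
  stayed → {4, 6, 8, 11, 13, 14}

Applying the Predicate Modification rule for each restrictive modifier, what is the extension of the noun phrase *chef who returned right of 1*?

⟦who returned⟧ = ⟦returned⟧ = {1, 3, 6, 7, 9, 10, 11, 15}
⟦right of 1⟧ = {x : ⟨x, 1⟩ ∈ ⟦right of⟧} = {1, 2, 3, 4, 5, 6, 9, 11, 13, 14, 15}
⟦chef⟧ = {2, 4, 6, 7, 10, 11, 12, 13, 15}
… ∩ ⟦who returned⟧ = {2, 4, 6, 7, 10, 11, 12, 13, 15} ∩ {1, 3, 6, 7, 9, 10, 11, 15} = {6, 7, 10, 11, 15}
… ∩ ⟦right of 1⟧ = {6, 7, 10, 11, 15} ∩ {1, 2, 3, 4, 5, 6, 9, 11, 13, 14, 15} = {6, 11, 15}
So ⟦chef who returned right of 1⟧ = {6, 11, 15}.

{6, 11, 15}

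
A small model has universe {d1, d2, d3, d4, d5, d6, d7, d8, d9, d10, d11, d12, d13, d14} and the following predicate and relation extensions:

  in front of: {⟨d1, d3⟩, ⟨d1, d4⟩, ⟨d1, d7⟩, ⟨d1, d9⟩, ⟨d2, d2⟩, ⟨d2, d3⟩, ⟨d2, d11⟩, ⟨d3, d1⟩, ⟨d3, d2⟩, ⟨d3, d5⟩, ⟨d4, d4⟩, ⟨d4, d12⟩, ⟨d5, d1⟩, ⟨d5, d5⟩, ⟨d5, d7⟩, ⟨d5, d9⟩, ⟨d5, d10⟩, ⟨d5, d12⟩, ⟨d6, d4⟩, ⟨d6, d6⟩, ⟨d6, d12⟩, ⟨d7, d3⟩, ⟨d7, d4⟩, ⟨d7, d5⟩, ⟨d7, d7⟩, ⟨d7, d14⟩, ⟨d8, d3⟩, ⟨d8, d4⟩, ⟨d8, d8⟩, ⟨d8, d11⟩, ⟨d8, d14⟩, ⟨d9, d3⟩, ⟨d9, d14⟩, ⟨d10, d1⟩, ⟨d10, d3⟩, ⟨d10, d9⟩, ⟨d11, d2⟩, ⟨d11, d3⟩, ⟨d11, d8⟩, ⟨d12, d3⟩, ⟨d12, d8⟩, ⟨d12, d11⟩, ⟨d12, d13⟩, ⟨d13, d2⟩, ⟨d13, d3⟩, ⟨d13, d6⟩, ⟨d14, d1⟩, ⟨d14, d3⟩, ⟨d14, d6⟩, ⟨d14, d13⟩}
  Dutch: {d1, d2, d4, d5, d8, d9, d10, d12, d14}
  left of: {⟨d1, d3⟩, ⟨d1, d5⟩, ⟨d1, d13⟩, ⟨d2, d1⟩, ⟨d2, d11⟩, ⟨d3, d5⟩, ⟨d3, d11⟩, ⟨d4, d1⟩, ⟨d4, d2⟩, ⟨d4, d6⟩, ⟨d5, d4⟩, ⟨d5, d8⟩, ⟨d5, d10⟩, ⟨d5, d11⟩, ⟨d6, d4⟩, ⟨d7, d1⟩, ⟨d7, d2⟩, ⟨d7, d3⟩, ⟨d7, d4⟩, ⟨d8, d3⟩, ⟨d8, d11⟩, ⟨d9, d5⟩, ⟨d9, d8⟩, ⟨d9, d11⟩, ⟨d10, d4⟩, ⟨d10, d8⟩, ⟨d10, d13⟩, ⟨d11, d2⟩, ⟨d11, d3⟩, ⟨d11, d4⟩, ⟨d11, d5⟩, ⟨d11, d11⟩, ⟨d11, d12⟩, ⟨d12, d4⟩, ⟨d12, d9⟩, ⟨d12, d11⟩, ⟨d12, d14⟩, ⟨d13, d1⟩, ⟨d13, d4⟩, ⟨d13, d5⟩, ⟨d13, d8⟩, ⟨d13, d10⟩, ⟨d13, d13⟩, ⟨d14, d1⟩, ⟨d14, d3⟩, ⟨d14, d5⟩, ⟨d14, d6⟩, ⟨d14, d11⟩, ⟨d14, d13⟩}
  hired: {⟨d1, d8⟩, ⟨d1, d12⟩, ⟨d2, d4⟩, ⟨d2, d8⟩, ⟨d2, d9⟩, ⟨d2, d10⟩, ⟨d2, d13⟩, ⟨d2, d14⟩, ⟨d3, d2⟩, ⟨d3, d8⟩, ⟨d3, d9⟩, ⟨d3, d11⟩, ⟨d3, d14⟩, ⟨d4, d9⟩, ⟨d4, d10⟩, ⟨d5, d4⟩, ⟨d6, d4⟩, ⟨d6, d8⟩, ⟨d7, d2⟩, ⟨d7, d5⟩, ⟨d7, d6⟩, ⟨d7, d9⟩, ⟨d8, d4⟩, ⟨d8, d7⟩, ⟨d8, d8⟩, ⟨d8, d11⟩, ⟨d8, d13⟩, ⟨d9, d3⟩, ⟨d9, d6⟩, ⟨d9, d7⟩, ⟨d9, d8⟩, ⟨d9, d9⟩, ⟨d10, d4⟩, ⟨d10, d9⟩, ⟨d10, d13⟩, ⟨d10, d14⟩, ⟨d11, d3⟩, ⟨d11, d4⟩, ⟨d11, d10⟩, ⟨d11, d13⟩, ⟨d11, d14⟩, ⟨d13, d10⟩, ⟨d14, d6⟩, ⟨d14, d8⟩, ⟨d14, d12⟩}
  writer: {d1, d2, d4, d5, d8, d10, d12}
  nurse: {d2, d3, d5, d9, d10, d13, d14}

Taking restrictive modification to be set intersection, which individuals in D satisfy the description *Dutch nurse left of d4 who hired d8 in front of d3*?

{}

⟦left of d4⟧ = {x : ⟨x, d4⟩ ∈ ⟦left of⟧} = {d5, d6, d7, d10, d11, d12, d13}
⟦who hired d8⟧ = {x : ⟨x, d8⟩ ∈ ⟦hired⟧} = {d1, d2, d3, d6, d8, d9, d14}
⟦in front of d3⟧ = {x : ⟨x, d3⟩ ∈ ⟦in front of⟧} = {d1, d2, d7, d8, d9, d10, d11, d12, d13, d14}
⟦nurse⟧ = {d2, d3, d5, d9, d10, d13, d14}
… ∩ ⟦left of d4⟧ = {d2, d3, d5, d9, d10, d13, d14} ∩ {d5, d6, d7, d10, d11, d12, d13} = {d5, d10, d13}
… ∩ ⟦who hired d8⟧ = {d5, d10, d13} ∩ {d1, d2, d3, d6, d8, d9, d14} = ∅
… ∩ ⟦in front of d3⟧ = ∅ ∩ {d1, d2, d7, d8, d9, d10, d11, d12, d13, d14} = ∅
… ∩ ⟦Dutch⟧ = ∅ ∩ {d1, d2, d4, d5, d8, d9, d10, d12, d14} = ∅
So ⟦Dutch nurse left of d4 who hired d8 in front of d3⟧ = {}.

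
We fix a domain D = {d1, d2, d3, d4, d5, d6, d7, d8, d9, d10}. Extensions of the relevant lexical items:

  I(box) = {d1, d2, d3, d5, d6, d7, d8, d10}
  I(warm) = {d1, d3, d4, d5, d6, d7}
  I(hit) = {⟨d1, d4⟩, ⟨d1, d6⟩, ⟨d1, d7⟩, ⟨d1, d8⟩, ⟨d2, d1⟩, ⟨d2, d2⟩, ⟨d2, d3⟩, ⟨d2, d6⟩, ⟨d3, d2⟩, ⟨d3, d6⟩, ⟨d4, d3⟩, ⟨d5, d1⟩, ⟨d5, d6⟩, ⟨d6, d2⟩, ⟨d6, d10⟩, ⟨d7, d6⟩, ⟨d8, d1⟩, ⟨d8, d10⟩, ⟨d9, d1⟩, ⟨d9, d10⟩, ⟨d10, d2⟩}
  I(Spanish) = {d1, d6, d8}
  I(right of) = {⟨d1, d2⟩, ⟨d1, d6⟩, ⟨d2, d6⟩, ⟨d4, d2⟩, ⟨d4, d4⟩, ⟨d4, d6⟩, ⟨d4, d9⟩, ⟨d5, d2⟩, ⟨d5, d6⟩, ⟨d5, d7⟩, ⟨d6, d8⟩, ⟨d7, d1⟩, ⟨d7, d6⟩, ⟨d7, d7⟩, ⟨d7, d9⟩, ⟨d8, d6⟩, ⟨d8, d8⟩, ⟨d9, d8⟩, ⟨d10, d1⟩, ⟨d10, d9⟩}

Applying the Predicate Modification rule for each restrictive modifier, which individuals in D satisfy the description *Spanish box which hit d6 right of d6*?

{d1}

⟦which hit d6⟧ = {x : ⟨x, d6⟩ ∈ ⟦hit⟧} = {d1, d2, d3, d5, d7}
⟦right of d6⟧ = {x : ⟨x, d6⟩ ∈ ⟦right of⟧} = {d1, d2, d4, d5, d7, d8}
⟦box⟧ = {d1, d2, d3, d5, d6, d7, d8, d10}
… ∩ ⟦which hit d6⟧ = {d1, d2, d3, d5, d6, d7, d8, d10} ∩ {d1, d2, d3, d5, d7} = {d1, d2, d3, d5, d7}
… ∩ ⟦right of d6⟧ = {d1, d2, d3, d5, d7} ∩ {d1, d2, d4, d5, d7, d8} = {d1, d2, d5, d7}
… ∩ ⟦Spanish⟧ = {d1, d2, d5, d7} ∩ {d1, d6, d8} = {d1}
So ⟦Spanish box which hit d6 right of d6⟧ = {d1}.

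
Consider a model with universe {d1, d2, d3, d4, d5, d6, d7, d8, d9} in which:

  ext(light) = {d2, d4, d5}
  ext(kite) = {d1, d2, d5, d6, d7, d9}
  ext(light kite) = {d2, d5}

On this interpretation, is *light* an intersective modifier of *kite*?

⟦light⟧ ∩ ⟦kite⟧ = {d2, d4, d5} ∩ {d1, d2, d5, d6, d7, d9} = {d2, d5}
Observed ⟦light kite⟧ = {d2, d5}.
These coincide, so the modifier is intersective here.

yes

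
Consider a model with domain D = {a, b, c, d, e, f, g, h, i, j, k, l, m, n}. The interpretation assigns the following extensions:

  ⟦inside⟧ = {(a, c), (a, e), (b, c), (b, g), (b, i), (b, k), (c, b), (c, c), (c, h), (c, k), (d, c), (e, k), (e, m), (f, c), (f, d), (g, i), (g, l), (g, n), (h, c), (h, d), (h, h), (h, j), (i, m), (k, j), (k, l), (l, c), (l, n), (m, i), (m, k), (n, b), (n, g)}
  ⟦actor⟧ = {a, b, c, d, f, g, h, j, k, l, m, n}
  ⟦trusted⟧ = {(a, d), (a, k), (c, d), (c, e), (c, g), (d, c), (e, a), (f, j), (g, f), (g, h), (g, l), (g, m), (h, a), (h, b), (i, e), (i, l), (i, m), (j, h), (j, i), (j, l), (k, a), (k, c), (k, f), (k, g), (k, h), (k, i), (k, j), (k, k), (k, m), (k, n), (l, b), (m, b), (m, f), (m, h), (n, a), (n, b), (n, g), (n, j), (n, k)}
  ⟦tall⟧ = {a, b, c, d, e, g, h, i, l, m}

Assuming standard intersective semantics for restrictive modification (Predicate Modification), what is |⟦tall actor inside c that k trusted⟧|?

⟦inside c⟧ = {x : ⟨x, c⟩ ∈ ⟦inside⟧} = {a, b, c, d, f, h, l}
⟦that k trusted⟧ = {x : ⟨k, x⟩ ∈ ⟦trusted⟧} = {a, c, f, g, h, i, j, k, m, n}
⟦actor⟧ = {a, b, c, d, f, g, h, j, k, l, m, n}
… ∩ ⟦inside c⟧ = {a, b, c, d, f, g, h, j, k, l, m, n} ∩ {a, b, c, d, f, h, l} = {a, b, c, d, f, h, l}
… ∩ ⟦that k trusted⟧ = {a, b, c, d, f, h, l} ∩ {a, c, f, g, h, i, j, k, m, n} = {a, c, f, h}
… ∩ ⟦tall⟧ = {a, c, f, h} ∩ {a, b, c, d, e, g, h, i, l, m} = {a, c, h}
⟦tall actor inside c that k trusted⟧ = {a, c, h}, so the cardinality is 3.

3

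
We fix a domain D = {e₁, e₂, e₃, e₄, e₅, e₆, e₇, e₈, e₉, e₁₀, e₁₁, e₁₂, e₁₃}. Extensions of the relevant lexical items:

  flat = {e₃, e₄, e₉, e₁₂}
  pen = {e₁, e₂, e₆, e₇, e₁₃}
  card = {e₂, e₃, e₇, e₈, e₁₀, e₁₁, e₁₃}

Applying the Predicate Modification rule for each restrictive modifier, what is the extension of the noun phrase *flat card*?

⟦card⟧ = {e₂, e₃, e₇, e₈, e₁₀, e₁₁, e₁₃}
… ∩ ⟦flat⟧ = {e₂, e₃, e₇, e₈, e₁₀, e₁₁, e₁₃} ∩ {e₃, e₄, e₉, e₁₂} = {e₃}
So ⟦flat card⟧ = {e₃}.

{e₃}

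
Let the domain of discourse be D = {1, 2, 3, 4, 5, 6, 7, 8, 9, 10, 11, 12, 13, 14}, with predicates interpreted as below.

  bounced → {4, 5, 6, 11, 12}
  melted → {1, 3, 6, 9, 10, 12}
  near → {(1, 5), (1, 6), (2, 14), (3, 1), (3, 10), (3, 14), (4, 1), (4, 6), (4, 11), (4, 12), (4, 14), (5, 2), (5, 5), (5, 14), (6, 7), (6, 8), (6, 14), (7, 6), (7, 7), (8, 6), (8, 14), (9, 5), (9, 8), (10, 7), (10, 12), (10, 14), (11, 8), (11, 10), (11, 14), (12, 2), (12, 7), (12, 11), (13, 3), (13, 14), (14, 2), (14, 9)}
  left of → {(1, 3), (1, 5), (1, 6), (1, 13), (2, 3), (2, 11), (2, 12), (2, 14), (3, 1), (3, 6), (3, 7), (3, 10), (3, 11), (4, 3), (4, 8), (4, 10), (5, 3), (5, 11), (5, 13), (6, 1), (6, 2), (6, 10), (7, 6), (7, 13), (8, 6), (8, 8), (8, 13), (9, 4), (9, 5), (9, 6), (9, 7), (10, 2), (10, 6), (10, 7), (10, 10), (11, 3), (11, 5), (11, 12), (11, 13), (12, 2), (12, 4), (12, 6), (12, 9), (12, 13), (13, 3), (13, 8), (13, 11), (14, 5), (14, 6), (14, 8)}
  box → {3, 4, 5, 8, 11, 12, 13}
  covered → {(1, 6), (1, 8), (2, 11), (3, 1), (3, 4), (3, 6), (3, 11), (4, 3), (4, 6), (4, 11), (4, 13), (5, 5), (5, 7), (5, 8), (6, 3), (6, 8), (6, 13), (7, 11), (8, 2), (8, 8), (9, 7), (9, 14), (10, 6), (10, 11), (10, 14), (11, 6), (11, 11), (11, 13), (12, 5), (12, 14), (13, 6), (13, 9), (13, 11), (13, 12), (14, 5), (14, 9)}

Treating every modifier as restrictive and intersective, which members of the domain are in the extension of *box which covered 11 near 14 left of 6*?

{3}

⟦which covered 11⟧ = {x : ⟨x, 11⟩ ∈ ⟦covered⟧} = {2, 3, 4, 7, 10, 11, 13}
⟦near 14⟧ = {x : ⟨x, 14⟩ ∈ ⟦near⟧} = {2, 3, 4, 5, 6, 8, 10, 11, 13}
⟦left of 6⟧ = {x : ⟨x, 6⟩ ∈ ⟦left of⟧} = {1, 3, 7, 8, 9, 10, 12, 14}
⟦box⟧ = {3, 4, 5, 8, 11, 12, 13}
… ∩ ⟦which covered 11⟧ = {3, 4, 5, 8, 11, 12, 13} ∩ {2, 3, 4, 7, 10, 11, 13} = {3, 4, 11, 13}
… ∩ ⟦near 14⟧ = {3, 4, 11, 13} ∩ {2, 3, 4, 5, 6, 8, 10, 11, 13} = {3, 4, 11, 13}
… ∩ ⟦left of 6⟧ = {3, 4, 11, 13} ∩ {1, 3, 7, 8, 9, 10, 12, 14} = {3}
So ⟦box which covered 11 near 14 left of 6⟧ = {3}.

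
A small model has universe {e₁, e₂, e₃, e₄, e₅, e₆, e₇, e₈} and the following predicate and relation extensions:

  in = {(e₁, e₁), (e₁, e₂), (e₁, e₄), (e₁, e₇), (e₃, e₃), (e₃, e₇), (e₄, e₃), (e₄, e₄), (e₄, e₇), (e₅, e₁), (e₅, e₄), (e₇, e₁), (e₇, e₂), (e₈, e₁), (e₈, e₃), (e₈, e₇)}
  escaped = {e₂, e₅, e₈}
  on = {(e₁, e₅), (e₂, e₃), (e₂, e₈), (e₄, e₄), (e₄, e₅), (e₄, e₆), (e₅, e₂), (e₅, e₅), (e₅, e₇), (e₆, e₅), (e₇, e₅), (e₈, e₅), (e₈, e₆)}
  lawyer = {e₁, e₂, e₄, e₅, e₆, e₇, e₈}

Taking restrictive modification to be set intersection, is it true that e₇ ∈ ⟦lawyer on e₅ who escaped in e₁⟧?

no

⟦on e₅⟧ = {x : ⟨x, e₅⟩ ∈ ⟦on⟧} = {e₁, e₄, e₅, e₆, e₇, e₈}
⟦who escaped⟧ = ⟦escaped⟧ = {e₂, e₅, e₈}
⟦in e₁⟧ = {x : ⟨x, e₁⟩ ∈ ⟦in⟧} = {e₁, e₅, e₇, e₈}
⟦lawyer⟧ = {e₁, e₂, e₄, e₅, e₆, e₇, e₈}
… ∩ ⟦on e₅⟧ = {e₁, e₂, e₄, e₅, e₆, e₇, e₈} ∩ {e₁, e₄, e₅, e₆, e₇, e₈} = {e₁, e₄, e₅, e₆, e₇, e₈}
… ∩ ⟦who escaped⟧ = {e₁, e₄, e₅, e₆, e₇, e₈} ∩ {e₂, e₅, e₈} = {e₅, e₈}
… ∩ ⟦in e₁⟧ = {e₅, e₈} ∩ {e₁, e₅, e₇, e₈} = {e₅, e₈}
⟦lawyer on e₅ who escaped in e₁⟧ = {e₅, e₈}; e₇ ∉ this set.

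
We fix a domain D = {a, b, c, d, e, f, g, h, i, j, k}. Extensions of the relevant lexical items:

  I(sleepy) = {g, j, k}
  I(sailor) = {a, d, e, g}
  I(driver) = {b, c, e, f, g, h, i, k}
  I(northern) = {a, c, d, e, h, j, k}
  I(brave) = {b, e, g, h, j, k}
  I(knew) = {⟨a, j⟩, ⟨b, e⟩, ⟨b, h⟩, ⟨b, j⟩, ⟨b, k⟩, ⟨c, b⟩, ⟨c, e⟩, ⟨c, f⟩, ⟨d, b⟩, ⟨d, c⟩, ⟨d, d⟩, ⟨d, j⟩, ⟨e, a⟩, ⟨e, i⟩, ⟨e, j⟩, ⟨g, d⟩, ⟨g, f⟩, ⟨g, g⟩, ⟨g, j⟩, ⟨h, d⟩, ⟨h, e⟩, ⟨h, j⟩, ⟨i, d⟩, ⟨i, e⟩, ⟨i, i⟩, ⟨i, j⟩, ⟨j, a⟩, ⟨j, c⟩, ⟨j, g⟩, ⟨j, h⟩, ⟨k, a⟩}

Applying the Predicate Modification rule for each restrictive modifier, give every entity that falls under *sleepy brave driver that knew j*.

⟦that knew j⟧ = {x : ⟨x, j⟩ ∈ ⟦knew⟧} = {a, b, d, e, g, h, i}
⟦driver⟧ = {b, c, e, f, g, h, i, k}
… ∩ ⟦that knew j⟧ = {b, c, e, f, g, h, i, k} ∩ {a, b, d, e, g, h, i} = {b, e, g, h, i}
… ∩ ⟦sleepy⟧ = {b, e, g, h, i} ∩ {g, j, k} = {g}
… ∩ ⟦brave⟧ = {g} ∩ {b, e, g, h, j, k} = {g}
So ⟦sleepy brave driver that knew j⟧ = {g}.

{g}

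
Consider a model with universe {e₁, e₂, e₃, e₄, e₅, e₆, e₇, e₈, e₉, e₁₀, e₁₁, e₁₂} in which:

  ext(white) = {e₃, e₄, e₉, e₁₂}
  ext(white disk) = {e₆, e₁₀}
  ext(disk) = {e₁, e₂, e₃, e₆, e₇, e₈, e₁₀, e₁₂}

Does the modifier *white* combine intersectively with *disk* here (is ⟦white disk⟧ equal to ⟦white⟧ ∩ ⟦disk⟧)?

no

⟦white⟧ ∩ ⟦disk⟧ = {e₃, e₄, e₉, e₁₂} ∩ {e₁, e₂, e₃, e₆, e₇, e₈, e₁₀, e₁₂} = {e₃, e₁₂}
Observed ⟦white disk⟧ = {e₆, e₁₀}.
These differ, so the modifier is not intersective in this model.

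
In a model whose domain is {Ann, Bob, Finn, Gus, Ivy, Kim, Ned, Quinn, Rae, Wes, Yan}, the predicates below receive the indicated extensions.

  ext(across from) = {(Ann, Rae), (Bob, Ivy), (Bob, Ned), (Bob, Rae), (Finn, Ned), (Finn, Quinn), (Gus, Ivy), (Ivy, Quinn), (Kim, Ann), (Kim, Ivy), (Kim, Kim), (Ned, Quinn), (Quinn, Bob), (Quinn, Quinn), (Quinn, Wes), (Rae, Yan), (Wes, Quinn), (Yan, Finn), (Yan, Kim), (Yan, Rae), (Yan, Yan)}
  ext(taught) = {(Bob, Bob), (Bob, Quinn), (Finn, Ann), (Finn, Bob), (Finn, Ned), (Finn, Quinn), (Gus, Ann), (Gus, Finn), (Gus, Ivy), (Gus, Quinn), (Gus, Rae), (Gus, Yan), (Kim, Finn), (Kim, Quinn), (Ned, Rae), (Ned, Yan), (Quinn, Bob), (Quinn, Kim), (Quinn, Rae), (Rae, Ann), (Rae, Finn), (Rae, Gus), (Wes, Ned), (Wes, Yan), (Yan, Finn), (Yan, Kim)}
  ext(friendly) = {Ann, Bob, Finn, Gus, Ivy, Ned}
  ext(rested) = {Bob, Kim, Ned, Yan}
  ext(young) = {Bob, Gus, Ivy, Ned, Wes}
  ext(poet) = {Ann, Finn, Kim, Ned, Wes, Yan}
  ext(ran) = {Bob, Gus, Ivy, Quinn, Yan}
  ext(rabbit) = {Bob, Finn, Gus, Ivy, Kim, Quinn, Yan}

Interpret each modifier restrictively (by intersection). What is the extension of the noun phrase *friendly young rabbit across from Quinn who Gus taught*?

{Ivy}

⟦across from Quinn⟧ = {x : ⟨x, Quinn⟩ ∈ ⟦across from⟧} = {Finn, Ivy, Ned, Quinn, Wes}
⟦who Gus taught⟧ = {x : ⟨Gus, x⟩ ∈ ⟦taught⟧} = {Ann, Finn, Ivy, Quinn, Rae, Yan}
⟦rabbit⟧ = {Bob, Finn, Gus, Ivy, Kim, Quinn, Yan}
… ∩ ⟦across from Quinn⟧ = {Bob, Finn, Gus, Ivy, Kim, Quinn, Yan} ∩ {Finn, Ivy, Ned, Quinn, Wes} = {Finn, Ivy, Quinn}
… ∩ ⟦who Gus taught⟧ = {Finn, Ivy, Quinn} ∩ {Ann, Finn, Ivy, Quinn, Rae, Yan} = {Finn, Ivy, Quinn}
… ∩ ⟦friendly⟧ = {Finn, Ivy, Quinn} ∩ {Ann, Bob, Finn, Gus, Ivy, Ned} = {Finn, Ivy}
… ∩ ⟦young⟧ = {Finn, Ivy} ∩ {Bob, Gus, Ivy, Ned, Wes} = {Ivy}
So ⟦friendly young rabbit across from Quinn who Gus taught⟧ = {Ivy}.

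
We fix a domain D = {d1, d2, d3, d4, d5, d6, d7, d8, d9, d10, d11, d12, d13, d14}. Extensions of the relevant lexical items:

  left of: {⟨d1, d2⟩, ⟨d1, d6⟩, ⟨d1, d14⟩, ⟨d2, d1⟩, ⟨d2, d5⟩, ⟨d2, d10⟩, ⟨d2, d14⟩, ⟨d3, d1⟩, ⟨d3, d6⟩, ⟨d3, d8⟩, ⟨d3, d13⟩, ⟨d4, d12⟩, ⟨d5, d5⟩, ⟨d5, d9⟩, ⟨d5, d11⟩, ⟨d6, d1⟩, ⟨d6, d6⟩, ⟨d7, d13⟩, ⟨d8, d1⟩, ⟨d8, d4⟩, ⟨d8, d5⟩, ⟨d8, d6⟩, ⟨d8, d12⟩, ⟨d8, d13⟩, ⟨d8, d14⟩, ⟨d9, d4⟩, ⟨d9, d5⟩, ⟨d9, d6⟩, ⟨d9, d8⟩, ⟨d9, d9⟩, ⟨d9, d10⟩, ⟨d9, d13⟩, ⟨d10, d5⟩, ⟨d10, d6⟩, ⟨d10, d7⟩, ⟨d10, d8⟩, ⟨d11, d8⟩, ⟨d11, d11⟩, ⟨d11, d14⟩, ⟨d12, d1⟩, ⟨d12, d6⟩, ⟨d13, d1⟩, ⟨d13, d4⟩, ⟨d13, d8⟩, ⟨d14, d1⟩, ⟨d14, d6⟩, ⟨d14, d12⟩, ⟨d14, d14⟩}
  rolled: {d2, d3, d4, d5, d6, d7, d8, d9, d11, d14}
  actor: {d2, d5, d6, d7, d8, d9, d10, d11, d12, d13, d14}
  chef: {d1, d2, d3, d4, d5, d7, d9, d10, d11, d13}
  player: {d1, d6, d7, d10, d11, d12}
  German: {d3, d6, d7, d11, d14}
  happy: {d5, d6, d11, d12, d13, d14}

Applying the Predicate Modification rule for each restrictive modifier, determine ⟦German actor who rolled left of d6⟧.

{d6, d14}

⟦who rolled⟧ = ⟦rolled⟧ = {d2, d3, d4, d5, d6, d7, d8, d9, d11, d14}
⟦left of d6⟧ = {x : ⟨x, d6⟩ ∈ ⟦left of⟧} = {d1, d3, d6, d8, d9, d10, d12, d14}
⟦actor⟧ = {d2, d5, d6, d7, d8, d9, d10, d11, d12, d13, d14}
… ∩ ⟦who rolled⟧ = {d2, d5, d6, d7, d8, d9, d10, d11, d12, d13, d14} ∩ {d2, d3, d4, d5, d6, d7, d8, d9, d11, d14} = {d2, d5, d6, d7, d8, d9, d11, d14}
… ∩ ⟦left of d6⟧ = {d2, d5, d6, d7, d8, d9, d11, d14} ∩ {d1, d3, d6, d8, d9, d10, d12, d14} = {d6, d8, d9, d14}
… ∩ ⟦German⟧ = {d6, d8, d9, d14} ∩ {d3, d6, d7, d11, d14} = {d6, d14}
So ⟦German actor who rolled left of d6⟧ = {d6, d14}.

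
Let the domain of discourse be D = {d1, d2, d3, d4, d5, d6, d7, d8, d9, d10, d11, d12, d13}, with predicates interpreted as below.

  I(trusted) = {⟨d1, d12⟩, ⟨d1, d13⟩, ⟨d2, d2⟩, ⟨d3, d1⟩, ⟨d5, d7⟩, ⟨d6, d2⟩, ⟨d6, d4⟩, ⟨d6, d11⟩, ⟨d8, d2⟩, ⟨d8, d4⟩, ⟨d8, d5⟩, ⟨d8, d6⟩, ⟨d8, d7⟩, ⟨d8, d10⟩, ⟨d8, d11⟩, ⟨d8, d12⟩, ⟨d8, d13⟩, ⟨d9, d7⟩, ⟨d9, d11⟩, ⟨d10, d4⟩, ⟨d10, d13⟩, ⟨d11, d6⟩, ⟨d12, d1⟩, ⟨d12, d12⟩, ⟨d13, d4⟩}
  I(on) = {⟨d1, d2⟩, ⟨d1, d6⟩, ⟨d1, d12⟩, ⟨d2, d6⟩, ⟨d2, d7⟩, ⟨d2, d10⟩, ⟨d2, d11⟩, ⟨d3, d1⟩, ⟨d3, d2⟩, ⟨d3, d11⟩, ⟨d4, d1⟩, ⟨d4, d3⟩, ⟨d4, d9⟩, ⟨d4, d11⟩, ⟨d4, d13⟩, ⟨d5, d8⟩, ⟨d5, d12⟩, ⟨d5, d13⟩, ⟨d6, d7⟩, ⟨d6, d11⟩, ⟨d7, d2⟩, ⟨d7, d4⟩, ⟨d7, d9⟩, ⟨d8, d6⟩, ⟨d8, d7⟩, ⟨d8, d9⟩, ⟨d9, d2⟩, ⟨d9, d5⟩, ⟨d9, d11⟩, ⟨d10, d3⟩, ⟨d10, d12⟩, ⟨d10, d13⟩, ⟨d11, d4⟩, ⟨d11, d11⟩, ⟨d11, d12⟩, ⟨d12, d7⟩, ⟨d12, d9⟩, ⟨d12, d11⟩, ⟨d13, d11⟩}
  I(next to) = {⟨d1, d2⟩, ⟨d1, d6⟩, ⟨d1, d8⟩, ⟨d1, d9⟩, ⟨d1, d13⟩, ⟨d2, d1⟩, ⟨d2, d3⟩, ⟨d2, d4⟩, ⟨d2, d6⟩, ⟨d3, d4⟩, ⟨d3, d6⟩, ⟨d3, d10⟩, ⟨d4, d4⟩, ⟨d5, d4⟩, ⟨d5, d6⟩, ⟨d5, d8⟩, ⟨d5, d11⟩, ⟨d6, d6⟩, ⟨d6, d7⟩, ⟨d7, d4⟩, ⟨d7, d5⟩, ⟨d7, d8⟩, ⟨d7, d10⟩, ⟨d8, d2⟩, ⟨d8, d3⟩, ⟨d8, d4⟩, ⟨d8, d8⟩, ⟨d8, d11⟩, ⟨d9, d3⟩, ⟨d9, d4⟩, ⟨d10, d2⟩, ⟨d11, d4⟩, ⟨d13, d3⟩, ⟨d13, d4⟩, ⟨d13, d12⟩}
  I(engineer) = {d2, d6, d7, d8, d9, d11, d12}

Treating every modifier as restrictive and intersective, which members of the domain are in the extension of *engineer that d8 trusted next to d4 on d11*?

{d2, d11}

⟦that d8 trusted⟧ = {x : ⟨d8, x⟩ ∈ ⟦trusted⟧} = {d2, d4, d5, d6, d7, d10, d11, d12, d13}
⟦next to d4⟧ = {x : ⟨x, d4⟩ ∈ ⟦next to⟧} = {d2, d3, d4, d5, d7, d8, d9, d11, d13}
⟦on d11⟧ = {x : ⟨x, d11⟩ ∈ ⟦on⟧} = {d2, d3, d4, d6, d9, d11, d12, d13}
⟦engineer⟧ = {d2, d6, d7, d8, d9, d11, d12}
… ∩ ⟦that d8 trusted⟧ = {d2, d6, d7, d8, d9, d11, d12} ∩ {d2, d4, d5, d6, d7, d10, d11, d12, d13} = {d2, d6, d7, d11, d12}
… ∩ ⟦next to d4⟧ = {d2, d6, d7, d11, d12} ∩ {d2, d3, d4, d5, d7, d8, d9, d11, d13} = {d2, d7, d11}
… ∩ ⟦on d11⟧ = {d2, d7, d11} ∩ {d2, d3, d4, d6, d9, d11, d12, d13} = {d2, d11}
So ⟦engineer that d8 trusted next to d4 on d11⟧ = {d2, d11}.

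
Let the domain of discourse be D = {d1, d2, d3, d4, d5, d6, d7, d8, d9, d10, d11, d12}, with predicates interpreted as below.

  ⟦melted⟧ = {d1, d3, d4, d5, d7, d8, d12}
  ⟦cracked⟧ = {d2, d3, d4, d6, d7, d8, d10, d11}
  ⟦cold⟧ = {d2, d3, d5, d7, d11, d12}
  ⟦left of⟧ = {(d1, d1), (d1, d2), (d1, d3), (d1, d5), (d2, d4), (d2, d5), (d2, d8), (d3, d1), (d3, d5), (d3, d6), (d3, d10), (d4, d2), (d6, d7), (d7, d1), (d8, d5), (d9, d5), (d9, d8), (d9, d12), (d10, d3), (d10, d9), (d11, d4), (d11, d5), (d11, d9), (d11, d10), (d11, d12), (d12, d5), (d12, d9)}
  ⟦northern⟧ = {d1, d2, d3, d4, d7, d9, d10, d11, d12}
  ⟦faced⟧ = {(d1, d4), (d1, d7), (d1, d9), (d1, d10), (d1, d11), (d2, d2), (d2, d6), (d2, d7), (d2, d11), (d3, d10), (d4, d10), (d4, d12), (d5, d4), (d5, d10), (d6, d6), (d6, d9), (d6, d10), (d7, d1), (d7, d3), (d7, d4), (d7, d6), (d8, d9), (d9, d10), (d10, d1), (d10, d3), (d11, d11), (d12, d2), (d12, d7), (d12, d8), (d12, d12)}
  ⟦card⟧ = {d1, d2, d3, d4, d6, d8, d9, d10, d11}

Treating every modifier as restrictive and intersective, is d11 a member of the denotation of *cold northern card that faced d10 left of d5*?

⟦that faced d10⟧ = {x : ⟨x, d10⟩ ∈ ⟦faced⟧} = {d1, d3, d4, d5, d6, d9}
⟦left of d5⟧ = {x : ⟨x, d5⟩ ∈ ⟦left of⟧} = {d1, d2, d3, d8, d9, d11, d12}
⟦card⟧ = {d1, d2, d3, d4, d6, d8, d9, d10, d11}
… ∩ ⟦that faced d10⟧ = {d1, d2, d3, d4, d6, d8, d9, d10, d11} ∩ {d1, d3, d4, d5, d6, d9} = {d1, d3, d4, d6, d9}
… ∩ ⟦left of d5⟧ = {d1, d3, d4, d6, d9} ∩ {d1, d2, d3, d8, d9, d11, d12} = {d1, d3, d9}
… ∩ ⟦cold⟧ = {d1, d3, d9} ∩ {d2, d3, d5, d7, d11, d12} = {d3}
… ∩ ⟦northern⟧ = {d3} ∩ {d1, d2, d3, d4, d7, d9, d10, d11, d12} = {d3}
⟦cold northern card that faced d10 left of d5⟧ = {d3}; d11 ∉ this set.

no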